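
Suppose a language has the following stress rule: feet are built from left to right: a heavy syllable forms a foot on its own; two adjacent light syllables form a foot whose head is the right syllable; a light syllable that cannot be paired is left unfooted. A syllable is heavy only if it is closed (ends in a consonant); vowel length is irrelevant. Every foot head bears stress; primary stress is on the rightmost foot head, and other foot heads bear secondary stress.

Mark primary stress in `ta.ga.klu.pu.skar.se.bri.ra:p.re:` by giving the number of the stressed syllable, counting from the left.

Weights: 1 ta L, 2 ga L, 3 klu L, 4 pu L, 5 skar H, 6 se L, 7 bri L, 8 ra:p H, 9 re: L.
Parse left to right (heavy = foot alone; LL = one foot; stranded L unfooted): (ta.ˈga) (klu.ˈpu) (ˈskar) (se.ˈbri) (ˈra:p) re:.
Foot heads: 2, 4, 5, 7, 8.
Primary stress on the rightmost head = syllable 8.
Primary stress: syllable 8 → ta.ga.klu.pu.skar.se.bri.ˈra:p.re:.

8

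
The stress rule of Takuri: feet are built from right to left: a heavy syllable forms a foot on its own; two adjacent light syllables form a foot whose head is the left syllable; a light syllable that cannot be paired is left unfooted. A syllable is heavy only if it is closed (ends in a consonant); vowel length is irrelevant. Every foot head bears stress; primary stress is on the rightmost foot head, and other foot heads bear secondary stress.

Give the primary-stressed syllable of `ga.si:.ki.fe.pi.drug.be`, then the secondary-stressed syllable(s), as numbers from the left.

primary 6, secondary 2, 4

Weights: 1 ga L, 2 si: L, 3 ki L, 4 fe L, 5 pi L, 6 drug H, 7 be L.
Parse right to left (heavy = foot alone; LL = one foot; stranded L unfooted): ga (ˈsi:.ki) (ˈfe.pi) (ˈdrug) be.
Foot heads: 2, 4, 6.
Primary stress on the rightmost head = syllable 6.
Secondary stress on 2, 4: ga.ˌsi:.ki.ˌfe.pi.ˈdrug.be.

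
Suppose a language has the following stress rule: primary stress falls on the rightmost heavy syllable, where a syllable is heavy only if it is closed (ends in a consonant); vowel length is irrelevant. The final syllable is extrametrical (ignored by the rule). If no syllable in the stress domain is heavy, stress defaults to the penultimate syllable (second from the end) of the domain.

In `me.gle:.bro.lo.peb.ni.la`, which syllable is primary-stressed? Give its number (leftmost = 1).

5

The final syllable (7, la) is extrametrical; the stress domain is syllables 1–6.
Weights: 1 me L, 2 gle: L, 3 bro L, 4 lo L, 5 peb H, 6 ni L.
Heavy syllables in the domain: 5. The rightmost is syllable 5 (peb).
Primary stress: syllable 5 → me.gle:.bro.lo.ˈpeb.ni.la.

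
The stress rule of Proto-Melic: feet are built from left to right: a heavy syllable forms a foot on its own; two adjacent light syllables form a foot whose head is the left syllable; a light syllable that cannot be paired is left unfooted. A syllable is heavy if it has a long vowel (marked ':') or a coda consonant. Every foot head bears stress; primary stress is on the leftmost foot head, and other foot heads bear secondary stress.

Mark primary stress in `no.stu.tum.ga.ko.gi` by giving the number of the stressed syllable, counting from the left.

Weights: 1 no L, 2 stu L, 3 tum H, 4 ga L, 5 ko L, 6 gi L.
Parse left to right (heavy = foot alone; LL = one foot; stranded L unfooted): (ˈno.stu) (ˈtum) (ˈga.ko) gi.
Foot heads: 1, 3, 4.
Primary stress on the leftmost head = syllable 1.
Primary stress: syllable 1 → ˈno.stu.tum.ga.ko.gi.

1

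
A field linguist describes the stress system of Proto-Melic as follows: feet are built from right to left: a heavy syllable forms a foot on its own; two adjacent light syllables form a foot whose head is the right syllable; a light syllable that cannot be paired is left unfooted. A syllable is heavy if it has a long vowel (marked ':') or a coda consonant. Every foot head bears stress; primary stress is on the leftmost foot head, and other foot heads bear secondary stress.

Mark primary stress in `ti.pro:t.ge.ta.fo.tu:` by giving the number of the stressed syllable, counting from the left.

2

Weights: 1 ti L, 2 pro:t H, 3 ge L, 4 ta L, 5 fo L, 6 tu: H.
Parse right to left (heavy = foot alone; LL = one foot; stranded L unfooted): ti (ˈpro:t) ge (ta.ˈfo) (ˈtu:).
Foot heads: 2, 5, 6.
Primary stress on the leftmost head = syllable 2.
Primary stress: syllable 2 → ti.ˈpro:t.ge.ta.fo.tu:.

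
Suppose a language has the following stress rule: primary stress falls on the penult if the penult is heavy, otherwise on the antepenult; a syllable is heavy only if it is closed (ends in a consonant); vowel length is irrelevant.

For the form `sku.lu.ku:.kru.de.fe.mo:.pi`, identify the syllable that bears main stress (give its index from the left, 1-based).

Weights: 6 fe L, 7 mo: L, 8 pi L.
The penult (syllable 7, mo:) is light, so stress falls on the antepenult (syllable 6, fe).
Primary stress: syllable 6 → sku.lu.ku:.kru.de.ˈfe.mo:.pi.

6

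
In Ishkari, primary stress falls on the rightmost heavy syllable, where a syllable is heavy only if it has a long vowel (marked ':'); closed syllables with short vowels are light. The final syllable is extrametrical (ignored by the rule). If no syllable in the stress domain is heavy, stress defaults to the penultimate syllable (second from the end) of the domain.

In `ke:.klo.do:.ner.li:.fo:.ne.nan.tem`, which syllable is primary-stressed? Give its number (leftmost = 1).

The final syllable (9, tem) is extrametrical; the stress domain is syllables 1–8.
Weights: 1 ke: H, 2 klo L, 3 do: H, 4 ner L, 5 li: H, 6 fo: H, 7 ne L, 8 nan L.
Heavy syllables in the domain: 1, 3, 5, 6. The rightmost is syllable 6 (fo:).
Primary stress: syllable 6 → ke:.klo.do:.ner.li:.ˈfo:.ne.nan.tem.

6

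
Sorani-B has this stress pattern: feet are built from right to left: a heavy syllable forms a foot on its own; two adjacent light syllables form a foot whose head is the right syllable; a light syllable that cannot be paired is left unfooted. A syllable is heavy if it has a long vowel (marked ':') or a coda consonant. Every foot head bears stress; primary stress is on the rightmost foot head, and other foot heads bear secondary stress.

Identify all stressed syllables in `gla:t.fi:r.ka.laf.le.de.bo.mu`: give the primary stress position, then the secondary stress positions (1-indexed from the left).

Weights: 1 gla:t H, 2 fi:r H, 3 ka L, 4 laf H, 5 le L, 6 de L, 7 bo L, 8 mu L.
Parse right to left (heavy = foot alone; LL = one foot; stranded L unfooted): (ˈgla:t) (ˈfi:r) ka (ˈlaf) (le.ˈde) (bo.ˈmu).
Foot heads: 1, 2, 4, 6, 8.
Primary stress on the rightmost head = syllable 8.
Secondary stress on 1, 2, 4, 6: ˌgla:t.ˌfi:r.ka.ˌlaf.le.ˌde.bo.ˈmu.

primary 8, secondary 1, 2, 4, 6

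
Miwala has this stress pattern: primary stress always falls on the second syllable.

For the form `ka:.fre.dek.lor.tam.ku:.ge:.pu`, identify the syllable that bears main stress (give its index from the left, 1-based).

2

The word has 8 syllables; the second syllable is syllable 2 (fre).
Primary stress: syllable 2 → ka:.ˈfre.dek.lor.tam.ku:.ge:.pu.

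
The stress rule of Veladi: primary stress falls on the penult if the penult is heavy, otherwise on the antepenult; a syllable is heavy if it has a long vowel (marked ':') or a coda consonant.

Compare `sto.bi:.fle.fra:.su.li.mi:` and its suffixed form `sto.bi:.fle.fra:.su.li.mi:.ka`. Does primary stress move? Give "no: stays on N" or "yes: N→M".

yes: 5→7

Base `sto.bi:.fle.fra:.su.li.mi:` (7 syllables):
  Weights: 5 su L, 6 li L, 7 mi: H.
  The penult (syllable 6, li) is light, so stress falls on the antepenult (syllable 5, su).
  → primary stress on syllable 5.
Suffixed `sto.bi:.fle.fra:.su.li.mi:.ka` (8 syllables):
  Weights: 6 li L, 7 mi: H, 8 ka L.
  The penult (syllable 7, mi:) is heavy, so it takes stress.
  → primary stress on syllable 7.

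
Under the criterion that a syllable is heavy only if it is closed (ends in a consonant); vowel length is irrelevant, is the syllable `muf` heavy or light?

`muf`: short vowel, closed (coda /f/). Closed (coda /f/) → heavy.

heavy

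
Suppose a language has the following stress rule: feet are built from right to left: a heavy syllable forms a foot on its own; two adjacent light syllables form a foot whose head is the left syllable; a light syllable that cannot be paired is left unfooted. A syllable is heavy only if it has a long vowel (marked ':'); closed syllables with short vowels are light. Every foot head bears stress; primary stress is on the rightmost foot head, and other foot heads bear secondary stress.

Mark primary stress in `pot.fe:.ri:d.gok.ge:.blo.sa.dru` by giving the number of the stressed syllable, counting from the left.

7

Weights: 1 pot L, 2 fe: H, 3 ri:d H, 4 gok L, 5 ge: H, 6 blo L, 7 sa L, 8 dru L.
Parse right to left (heavy = foot alone; LL = one foot; stranded L unfooted): pot (ˈfe:) (ˈri:d) gok (ˈge:) blo (ˈsa.dru).
Foot heads: 2, 3, 5, 7.
Primary stress on the rightmost head = syllable 7.
Primary stress: syllable 7 → pot.fe:.ri:d.gok.ge:.blo.ˈsa.dru.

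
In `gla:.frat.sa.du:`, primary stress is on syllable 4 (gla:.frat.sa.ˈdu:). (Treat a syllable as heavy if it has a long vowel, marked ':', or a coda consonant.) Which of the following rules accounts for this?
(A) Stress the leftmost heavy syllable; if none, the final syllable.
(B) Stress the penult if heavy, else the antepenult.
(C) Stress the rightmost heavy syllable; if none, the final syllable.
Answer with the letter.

Rule A → syllable 1 (observed: 4).
Rule B → syllable 2 (observed: 4).
Rule C → syllable 4 ✓.

C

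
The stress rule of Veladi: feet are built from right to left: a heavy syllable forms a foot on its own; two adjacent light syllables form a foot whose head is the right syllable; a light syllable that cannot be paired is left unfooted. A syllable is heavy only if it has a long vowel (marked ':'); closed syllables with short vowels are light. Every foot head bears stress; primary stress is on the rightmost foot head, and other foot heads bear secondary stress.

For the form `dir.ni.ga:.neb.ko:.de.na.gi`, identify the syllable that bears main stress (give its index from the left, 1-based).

Weights: 1 dir L, 2 ni L, 3 ga: H, 4 neb L, 5 ko: H, 6 de L, 7 na L, 8 gi L.
Parse right to left (heavy = foot alone; LL = one foot; stranded L unfooted): (dir.ˈni) (ˈga:) neb (ˈko:) de (na.ˈgi).
Foot heads: 2, 3, 5, 8.
Primary stress on the rightmost head = syllable 8.
Primary stress: syllable 8 → dir.ni.ga:.neb.ko:.de.na.ˈgi.

8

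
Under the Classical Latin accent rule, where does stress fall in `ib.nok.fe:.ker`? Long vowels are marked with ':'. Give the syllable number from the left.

Classical Latin: stress the penult if heavy (long vowel or closed), else the antepenult.
Weights: 2 nok H, 3 fe: H, 4 ker H.
The penult (syllable 3, fe:) is heavy, so it takes stress.
Stress on syllable 3: ib.nok.ˈfe:.ker.

3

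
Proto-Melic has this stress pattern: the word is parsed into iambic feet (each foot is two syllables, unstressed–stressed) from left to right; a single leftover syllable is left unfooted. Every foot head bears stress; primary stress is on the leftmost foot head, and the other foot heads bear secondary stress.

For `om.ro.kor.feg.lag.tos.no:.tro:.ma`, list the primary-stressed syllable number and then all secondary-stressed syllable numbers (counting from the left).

primary 2, secondary 4, 6, 8

Parse left to right into iambic (σˈσ) feet: (om.ˈro) (kor.ˈfeg) (lag.ˈtos) (no:.ˈtro:) ma. Syllable 9 is left unfooted.
Foot heads (stressed positions): 2, 4, 6, 8.
End Rule Leftmost: primary stress on the leftmost head = syllable 2.
Secondary stress on 4, 6, 8: om.ˈro.kor.ˌfeg.lag.ˌtos.no:.ˌtro:.ma.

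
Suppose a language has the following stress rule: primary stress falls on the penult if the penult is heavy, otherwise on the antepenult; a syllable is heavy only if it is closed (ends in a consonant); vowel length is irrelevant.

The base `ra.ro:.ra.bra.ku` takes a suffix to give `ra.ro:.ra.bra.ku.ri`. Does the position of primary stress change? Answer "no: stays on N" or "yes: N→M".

Base `ra.ro:.ra.bra.ku` (5 syllables):
  Weights: 3 ra L, 4 bra L, 5 ku L.
  The penult (syllable 4, bra) is light, so stress falls on the antepenult (syllable 3, ra).
  → primary stress on syllable 3.
Suffixed `ra.ro:.ra.bra.ku.ri` (6 syllables):
  Weights: 4 bra L, 5 ku L, 6 ri L.
  The penult (syllable 5, ku) is light, so stress falls on the antepenult (syllable 4, bra).
  → primary stress on syllable 4.

yes: 3→4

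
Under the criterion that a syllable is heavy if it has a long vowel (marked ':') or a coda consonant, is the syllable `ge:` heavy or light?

heavy

`ge:`: long vowel, open (no coda). Long vowel → heavy.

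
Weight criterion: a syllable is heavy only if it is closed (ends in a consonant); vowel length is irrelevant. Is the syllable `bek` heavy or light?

heavy

`bek`: short vowel, closed (coda /k/). Closed (coda /k/) → heavy.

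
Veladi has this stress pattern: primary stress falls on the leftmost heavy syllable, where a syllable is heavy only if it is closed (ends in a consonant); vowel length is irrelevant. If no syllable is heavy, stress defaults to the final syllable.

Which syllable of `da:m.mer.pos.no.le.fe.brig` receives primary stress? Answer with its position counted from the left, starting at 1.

Weights: 1 da:m H, 2 mer H, 3 pos H, 4 no L, 5 le L, 6 fe L, 7 brig H.
Heavy syllables in the domain: 1, 2, 3, 7. The leftmost is syllable 1 (da:m).
Primary stress: syllable 1 → ˈda:m.mer.pos.no.le.fe.brig.

1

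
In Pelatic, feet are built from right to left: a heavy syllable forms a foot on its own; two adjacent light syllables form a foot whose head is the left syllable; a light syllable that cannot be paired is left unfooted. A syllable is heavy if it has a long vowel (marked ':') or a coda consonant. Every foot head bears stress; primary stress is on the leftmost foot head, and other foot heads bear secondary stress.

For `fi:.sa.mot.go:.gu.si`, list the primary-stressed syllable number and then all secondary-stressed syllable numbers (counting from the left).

primary 1, secondary 3, 4, 5

Weights: 1 fi: H, 2 sa L, 3 mot H, 4 go: H, 5 gu L, 6 si L.
Parse right to left (heavy = foot alone; LL = one foot; stranded L unfooted): (ˈfi:) sa (ˈmot) (ˈgo:) (ˈgu.si).
Foot heads: 1, 3, 4, 5.
Primary stress on the leftmost head = syllable 1.
Secondary stress on 3, 4, 5: ˈfi:.sa.ˌmot.ˌgo:.ˌgu.si.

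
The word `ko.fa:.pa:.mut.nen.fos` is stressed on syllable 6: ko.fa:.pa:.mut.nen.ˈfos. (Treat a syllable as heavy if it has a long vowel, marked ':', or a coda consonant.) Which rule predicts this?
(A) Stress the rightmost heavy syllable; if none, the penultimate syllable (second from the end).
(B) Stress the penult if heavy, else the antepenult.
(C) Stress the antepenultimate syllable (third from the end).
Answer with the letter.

A

Rule A → syllable 6 ✓.
Rule B → syllable 5 (observed: 6).
Rule C → syllable 4 (observed: 6).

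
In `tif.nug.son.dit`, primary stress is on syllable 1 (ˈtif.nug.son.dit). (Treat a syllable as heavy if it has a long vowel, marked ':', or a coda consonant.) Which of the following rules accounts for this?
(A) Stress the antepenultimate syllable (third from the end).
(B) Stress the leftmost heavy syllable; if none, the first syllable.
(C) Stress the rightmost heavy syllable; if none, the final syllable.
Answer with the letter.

B

Rule A → syllable 2 (observed: 1).
Rule B → syllable 1 ✓.
Rule C → syllable 4 (observed: 1).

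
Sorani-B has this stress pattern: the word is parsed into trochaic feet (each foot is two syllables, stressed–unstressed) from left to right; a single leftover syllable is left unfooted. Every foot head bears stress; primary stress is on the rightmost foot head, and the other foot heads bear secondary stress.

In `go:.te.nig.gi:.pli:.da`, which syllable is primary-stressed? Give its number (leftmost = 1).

Parse left to right into trochaic (ˈσσ) feet: (ˈgo:.te) (ˈnig.gi:) (ˈpli:.da).
Foot heads (stressed positions): 1, 3, 5.
End Rule Rightmost: primary stress on the rightmost head = syllable 5.
Primary stress: syllable 5 → go:.te.nig.gi:.ˈpli:.da.

5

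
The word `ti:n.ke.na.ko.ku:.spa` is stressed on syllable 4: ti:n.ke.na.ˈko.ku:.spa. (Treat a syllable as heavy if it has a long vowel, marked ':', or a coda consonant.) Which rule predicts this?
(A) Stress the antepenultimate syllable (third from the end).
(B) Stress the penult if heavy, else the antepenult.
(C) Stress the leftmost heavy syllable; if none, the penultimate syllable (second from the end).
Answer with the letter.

Rule A → syllable 4 ✓.
Rule B → syllable 5 (observed: 4).
Rule C → syllable 1 (observed: 4).

A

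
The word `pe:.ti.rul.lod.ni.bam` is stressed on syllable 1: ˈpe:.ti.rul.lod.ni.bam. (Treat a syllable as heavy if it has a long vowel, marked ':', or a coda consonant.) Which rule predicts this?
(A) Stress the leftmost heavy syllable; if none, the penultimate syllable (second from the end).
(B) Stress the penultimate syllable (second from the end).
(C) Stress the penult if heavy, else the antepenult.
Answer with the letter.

A

Rule A → syllable 1 ✓.
Rule B → syllable 5 (observed: 1).
Rule C → syllable 4 (observed: 1).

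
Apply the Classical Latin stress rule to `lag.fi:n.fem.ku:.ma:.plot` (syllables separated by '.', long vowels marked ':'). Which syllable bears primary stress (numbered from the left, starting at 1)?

5

Classical Latin: stress the penult if heavy (long vowel or closed), else the antepenult.
Weights: 4 ku: H, 5 ma: H, 6 plot H.
The penult (syllable 5, ma:) is heavy, so it takes stress.
Stress on syllable 5: lag.fi:n.fem.ku:.ˈma:.plot.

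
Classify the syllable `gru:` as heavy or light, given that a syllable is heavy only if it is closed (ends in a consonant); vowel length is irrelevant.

`gru:`: long vowel, open (no coda). Open (no coda) → light.

light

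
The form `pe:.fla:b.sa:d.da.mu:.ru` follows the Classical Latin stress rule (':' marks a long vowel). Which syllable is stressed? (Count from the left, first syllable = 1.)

5

Classical Latin: stress the penult if heavy (long vowel or closed), else the antepenult.
Weights: 4 da L, 5 mu: H, 6 ru L.
The penult (syllable 5, mu:) is heavy, so it takes stress.
Stress on syllable 5: pe:.fla:b.sa:d.da.ˈmu:.ru.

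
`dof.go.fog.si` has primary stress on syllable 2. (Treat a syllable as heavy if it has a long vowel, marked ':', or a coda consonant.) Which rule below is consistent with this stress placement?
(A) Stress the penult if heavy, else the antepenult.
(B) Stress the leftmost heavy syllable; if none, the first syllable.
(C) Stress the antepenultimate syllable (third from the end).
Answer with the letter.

C

Rule A → syllable 3 (observed: 2).
Rule B → syllable 1 (observed: 2).
Rule C → syllable 2 ✓.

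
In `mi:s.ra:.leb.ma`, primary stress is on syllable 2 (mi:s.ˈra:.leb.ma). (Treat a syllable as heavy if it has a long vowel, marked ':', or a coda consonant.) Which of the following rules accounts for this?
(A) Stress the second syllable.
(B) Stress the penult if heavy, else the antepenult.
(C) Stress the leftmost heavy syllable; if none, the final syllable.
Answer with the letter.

Rule A → syllable 2 ✓.
Rule B → syllable 3 (observed: 2).
Rule C → syllable 1 (observed: 2).

A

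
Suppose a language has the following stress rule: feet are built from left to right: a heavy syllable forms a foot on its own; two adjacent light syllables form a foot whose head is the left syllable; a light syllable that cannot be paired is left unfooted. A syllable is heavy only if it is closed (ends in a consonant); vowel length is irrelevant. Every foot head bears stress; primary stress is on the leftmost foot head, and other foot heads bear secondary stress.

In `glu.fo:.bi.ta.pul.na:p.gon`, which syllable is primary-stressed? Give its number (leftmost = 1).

1

Weights: 1 glu L, 2 fo: L, 3 bi L, 4 ta L, 5 pul H, 6 na:p H, 7 gon H.
Parse left to right (heavy = foot alone; LL = one foot; stranded L unfooted): (ˈglu.fo:) (ˈbi.ta) (ˈpul) (ˈna:p) (ˈgon).
Foot heads: 1, 3, 5, 6, 7.
Primary stress on the leftmost head = syllable 1.
Primary stress: syllable 1 → ˈglu.fo:.bi.ta.pul.na:p.gon.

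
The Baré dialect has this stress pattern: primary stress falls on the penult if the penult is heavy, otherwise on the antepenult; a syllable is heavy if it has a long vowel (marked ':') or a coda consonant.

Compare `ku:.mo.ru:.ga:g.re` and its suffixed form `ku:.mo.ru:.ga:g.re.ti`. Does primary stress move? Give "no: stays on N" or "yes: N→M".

Base `ku:.mo.ru:.ga:g.re` (5 syllables):
  Weights: 3 ru: H, 4 ga:g H, 5 re L.
  The penult (syllable 4, ga:g) is heavy, so it takes stress.
  → primary stress on syllable 4.
Suffixed `ku:.mo.ru:.ga:g.re.ti` (6 syllables):
  Weights: 4 ga:g H, 5 re L, 6 ti L.
  The penult (syllable 5, re) is light, so stress falls on the antepenult (syllable 4, ga:g).
  → primary stress on syllable 4.

no: stays on 4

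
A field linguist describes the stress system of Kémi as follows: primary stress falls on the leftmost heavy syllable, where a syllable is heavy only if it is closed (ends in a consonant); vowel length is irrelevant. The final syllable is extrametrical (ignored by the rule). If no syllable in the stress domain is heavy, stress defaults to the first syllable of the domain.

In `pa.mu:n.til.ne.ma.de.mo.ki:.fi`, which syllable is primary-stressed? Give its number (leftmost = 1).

The final syllable (9, fi) is extrametrical; the stress domain is syllables 1–8.
Weights: 1 pa L, 2 mu:n H, 3 til H, 4 ne L, 5 ma L, 6 de L, 7 mo L, 8 ki: L.
Heavy syllables in the domain: 2, 3. The leftmost is syllable 2 (mu:n).
Primary stress: syllable 2 → pa.ˈmu:n.til.ne.ma.de.mo.ki:.fi.

2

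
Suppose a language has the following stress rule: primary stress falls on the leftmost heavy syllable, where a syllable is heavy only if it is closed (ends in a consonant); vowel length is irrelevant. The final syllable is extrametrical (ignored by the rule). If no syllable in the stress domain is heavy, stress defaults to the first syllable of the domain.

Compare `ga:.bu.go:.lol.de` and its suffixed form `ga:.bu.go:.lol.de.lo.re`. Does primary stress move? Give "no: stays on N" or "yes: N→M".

Base `ga:.bu.go:.lol.de` (5 syllables):
  The final syllable (5, de) is extrametrical; the stress domain is syllables 1–4.
  Weights: 1 ga: L, 2 bu L, 3 go: L, 4 lol H.
  Heavy syllables in the domain: 4. The leftmost is syllable 4 (lol).
  → primary stress on syllable 4.
Suffixed `ga:.bu.go:.lol.de.lo.re` (7 syllables):
  The final syllable (7, re) is extrametrical; the stress domain is syllables 1–6.
  Weights: 1 ga: L, 2 bu L, 3 go: L, 4 lol H, 5 de L, 6 lo L.
  Heavy syllables in the domain: 4. The leftmost is syllable 4 (lol).
  → primary stress on syllable 4.

no: stays on 4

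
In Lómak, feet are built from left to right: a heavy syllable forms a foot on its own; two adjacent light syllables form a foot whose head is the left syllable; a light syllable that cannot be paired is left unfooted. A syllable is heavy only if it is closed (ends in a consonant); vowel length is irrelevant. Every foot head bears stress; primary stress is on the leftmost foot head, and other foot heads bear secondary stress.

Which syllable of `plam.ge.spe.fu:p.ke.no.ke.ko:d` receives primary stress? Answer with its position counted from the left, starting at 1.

Weights: 1 plam H, 2 ge L, 3 spe L, 4 fu:p H, 5 ke L, 6 no L, 7 ke L, 8 ko:d H.
Parse left to right (heavy = foot alone; LL = one foot; stranded L unfooted): (ˈplam) (ˈge.spe) (ˈfu:p) (ˈke.no) ke (ˈko:d).
Foot heads: 1, 2, 4, 5, 8.
Primary stress on the leftmost head = syllable 1.
Primary stress: syllable 1 → ˈplam.ge.spe.fu:p.ke.no.ke.ko:d.

1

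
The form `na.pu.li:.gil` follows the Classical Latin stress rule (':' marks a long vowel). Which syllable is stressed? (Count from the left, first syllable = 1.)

Classical Latin: stress the penult if heavy (long vowel or closed), else the antepenult.
Weights: 2 pu L, 3 li: H, 4 gil H.
The penult (syllable 3, li:) is heavy, so it takes stress.
Stress on syllable 3: na.pu.ˈli:.gil.

3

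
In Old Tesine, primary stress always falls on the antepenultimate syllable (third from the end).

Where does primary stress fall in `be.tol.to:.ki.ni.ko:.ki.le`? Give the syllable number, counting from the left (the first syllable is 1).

The word has 8 syllables; the antepenultimate syllable (third from the end) is syllable 6 (ko:).
Primary stress: syllable 6 → be.tol.to:.ki.ni.ˈko:.ki.le.

6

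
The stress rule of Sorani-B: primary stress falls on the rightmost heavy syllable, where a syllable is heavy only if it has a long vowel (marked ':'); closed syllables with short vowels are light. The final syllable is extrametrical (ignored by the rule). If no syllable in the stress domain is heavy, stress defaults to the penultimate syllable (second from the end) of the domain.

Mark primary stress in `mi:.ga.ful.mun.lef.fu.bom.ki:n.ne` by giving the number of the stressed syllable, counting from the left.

8

The final syllable (9, ne) is extrametrical; the stress domain is syllables 1–8.
Weights: 1 mi: H, 2 ga L, 3 ful L, 4 mun L, 5 lef L, 6 fu L, 7 bom L, 8 ki:n H.
Heavy syllables in the domain: 1, 8. The rightmost is syllable 8 (ki:n).
Primary stress: syllable 8 → mi:.ga.ful.mun.lef.fu.bom.ˈki:n.ne.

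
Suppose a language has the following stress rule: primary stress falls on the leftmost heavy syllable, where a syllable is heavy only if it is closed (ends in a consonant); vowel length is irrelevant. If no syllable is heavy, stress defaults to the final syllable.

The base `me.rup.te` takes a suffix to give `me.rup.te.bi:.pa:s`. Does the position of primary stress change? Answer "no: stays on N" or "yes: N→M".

Base `me.rup.te` (3 syllables):
  Weights: 1 me L, 2 rup H, 3 te L.
  Heavy syllables in the domain: 2. The leftmost is syllable 2 (rup).
  → primary stress on syllable 2.
Suffixed `me.rup.te.bi:.pa:s` (5 syllables):
  Weights: 1 me L, 2 rup H, 3 te L, 4 bi: L, 5 pa:s H.
  Heavy syllables in the domain: 2, 5. The leftmost is syllable 2 (rup).
  → primary stress on syllable 2.

no: stays on 2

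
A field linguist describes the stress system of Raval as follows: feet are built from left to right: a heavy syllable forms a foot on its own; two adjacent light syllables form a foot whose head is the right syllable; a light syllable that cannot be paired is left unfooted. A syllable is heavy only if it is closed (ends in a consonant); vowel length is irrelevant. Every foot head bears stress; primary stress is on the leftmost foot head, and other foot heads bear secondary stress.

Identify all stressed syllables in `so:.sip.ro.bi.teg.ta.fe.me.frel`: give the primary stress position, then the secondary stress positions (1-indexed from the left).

Weights: 1 so: L, 2 sip H, 3 ro L, 4 bi L, 5 teg H, 6 ta L, 7 fe L, 8 me L, 9 frel H.
Parse left to right (heavy = foot alone; LL = one foot; stranded L unfooted): so: (ˈsip) (ro.ˈbi) (ˈteg) (ta.ˈfe) me (ˈfrel).
Foot heads: 2, 4, 5, 7, 9.
Primary stress on the leftmost head = syllable 2.
Secondary stress on 4, 5, 7, 9: so:.ˈsip.ro.ˌbi.ˌteg.ta.ˌfe.me.ˌfrel.

primary 2, secondary 4, 5, 7, 9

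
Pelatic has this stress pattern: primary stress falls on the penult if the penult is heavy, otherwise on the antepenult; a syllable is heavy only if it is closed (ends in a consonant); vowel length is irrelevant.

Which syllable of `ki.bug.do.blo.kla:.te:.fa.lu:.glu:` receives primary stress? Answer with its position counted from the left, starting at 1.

7

Weights: 7 fa L, 8 lu: L, 9 glu: L.
The penult (syllable 8, lu:) is light, so stress falls on the antepenult (syllable 7, fa).
Primary stress: syllable 7 → ki.bug.do.blo.kla:.te:.ˈfa.lu:.glu:.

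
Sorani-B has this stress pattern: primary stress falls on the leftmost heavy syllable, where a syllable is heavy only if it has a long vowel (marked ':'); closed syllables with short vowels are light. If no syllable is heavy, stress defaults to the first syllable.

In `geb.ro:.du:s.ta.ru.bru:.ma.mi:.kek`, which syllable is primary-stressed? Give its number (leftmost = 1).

Weights: 1 geb L, 2 ro: H, 3 du:s H, 4 ta L, 5 ru L, 6 bru: H, 7 ma L, 8 mi: H, 9 kek L.
Heavy syllables in the domain: 2, 3, 6, 8. The leftmost is syllable 2 (ro:).
Primary stress: syllable 2 → geb.ˈro:.du:s.ta.ru.bru:.ma.mi:.kek.

2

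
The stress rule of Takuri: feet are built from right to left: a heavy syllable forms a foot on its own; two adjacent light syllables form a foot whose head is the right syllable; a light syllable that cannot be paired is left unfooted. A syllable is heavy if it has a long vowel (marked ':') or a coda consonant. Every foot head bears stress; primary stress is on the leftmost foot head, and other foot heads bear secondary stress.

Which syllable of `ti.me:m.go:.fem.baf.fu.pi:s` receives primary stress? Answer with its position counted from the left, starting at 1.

2

Weights: 1 ti L, 2 me:m H, 3 go: H, 4 fem H, 5 baf H, 6 fu L, 7 pi:s H.
Parse right to left (heavy = foot alone; LL = one foot; stranded L unfooted): ti (ˈme:m) (ˈgo:) (ˈfem) (ˈbaf) fu (ˈpi:s).
Foot heads: 2, 3, 4, 5, 7.
Primary stress on the leftmost head = syllable 2.
Primary stress: syllable 2 → ti.ˈme:m.go:.fem.baf.fu.pi:s.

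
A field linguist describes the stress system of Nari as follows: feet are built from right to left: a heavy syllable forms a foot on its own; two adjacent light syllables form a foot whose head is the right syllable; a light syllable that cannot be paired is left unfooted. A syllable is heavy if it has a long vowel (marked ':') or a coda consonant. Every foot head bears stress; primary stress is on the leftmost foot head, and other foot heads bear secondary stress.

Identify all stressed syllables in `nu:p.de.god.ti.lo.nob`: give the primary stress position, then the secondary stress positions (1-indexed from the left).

Weights: 1 nu:p H, 2 de L, 3 god H, 4 ti L, 5 lo L, 6 nob H.
Parse right to left (heavy = foot alone; LL = one foot; stranded L unfooted): (ˈnu:p) de (ˈgod) (ti.ˈlo) (ˈnob).
Foot heads: 1, 3, 5, 6.
Primary stress on the leftmost head = syllable 1.
Secondary stress on 3, 5, 6: ˈnu:p.de.ˌgod.ti.ˌlo.ˌnob.

primary 1, secondary 3, 5, 6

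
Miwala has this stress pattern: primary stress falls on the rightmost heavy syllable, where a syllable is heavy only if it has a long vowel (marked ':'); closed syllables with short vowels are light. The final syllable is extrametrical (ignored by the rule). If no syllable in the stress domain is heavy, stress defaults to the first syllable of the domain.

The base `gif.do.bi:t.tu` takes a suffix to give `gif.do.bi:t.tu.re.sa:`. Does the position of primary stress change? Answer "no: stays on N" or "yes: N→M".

no: stays on 3

Base `gif.do.bi:t.tu` (4 syllables):
  The final syllable (4, tu) is extrametrical; the stress domain is syllables 1–3.
  Weights: 1 gif L, 2 do L, 3 bi:t H.
  Heavy syllables in the domain: 3. The rightmost is syllable 3 (bi:t).
  → primary stress on syllable 3.
Suffixed `gif.do.bi:t.tu.re.sa:` (6 syllables):
  The final syllable (6, sa:) is extrametrical; the stress domain is syllables 1–5.
  Weights: 1 gif L, 2 do L, 3 bi:t H, 4 tu L, 5 re L.
  Heavy syllables in the domain: 3. The rightmost is syllable 3 (bi:t).
  → primary stress on syllable 3.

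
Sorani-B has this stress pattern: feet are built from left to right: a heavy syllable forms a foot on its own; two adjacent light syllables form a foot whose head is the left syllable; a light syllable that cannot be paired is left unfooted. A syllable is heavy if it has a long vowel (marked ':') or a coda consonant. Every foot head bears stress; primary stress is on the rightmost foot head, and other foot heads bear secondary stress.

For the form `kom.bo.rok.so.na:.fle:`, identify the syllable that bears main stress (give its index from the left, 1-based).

Weights: 1 kom H, 2 bo L, 3 rok H, 4 so L, 5 na: H, 6 fle: H.
Parse left to right (heavy = foot alone; LL = one foot; stranded L unfooted): (ˈkom) bo (ˈrok) so (ˈna:) (ˈfle:).
Foot heads: 1, 3, 5, 6.
Primary stress on the rightmost head = syllable 6.
Primary stress: syllable 6 → kom.bo.rok.so.na:.ˈfle:.

6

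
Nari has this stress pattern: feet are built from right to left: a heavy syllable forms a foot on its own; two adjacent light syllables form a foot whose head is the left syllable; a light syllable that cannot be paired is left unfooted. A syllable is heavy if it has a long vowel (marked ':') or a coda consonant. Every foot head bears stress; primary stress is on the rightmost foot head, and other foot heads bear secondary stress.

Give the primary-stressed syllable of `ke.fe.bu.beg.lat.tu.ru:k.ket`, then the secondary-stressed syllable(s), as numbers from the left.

Weights: 1 ke L, 2 fe L, 3 bu L, 4 beg H, 5 lat H, 6 tu L, 7 ru:k H, 8 ket H.
Parse right to left (heavy = foot alone; LL = one foot; stranded L unfooted): ke (ˈfe.bu) (ˈbeg) (ˈlat) tu (ˈru:k) (ˈket).
Foot heads: 2, 4, 5, 7, 8.
Primary stress on the rightmost head = syllable 8.
Secondary stress on 2, 4, 5, 7: ke.ˌfe.bu.ˌbeg.ˌlat.tu.ˌru:k.ˈket.

primary 8, secondary 2, 4, 5, 7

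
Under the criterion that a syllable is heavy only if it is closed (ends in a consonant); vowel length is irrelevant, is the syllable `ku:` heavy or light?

light

`ku:`: long vowel, open (no coda). Open (no coda) → light.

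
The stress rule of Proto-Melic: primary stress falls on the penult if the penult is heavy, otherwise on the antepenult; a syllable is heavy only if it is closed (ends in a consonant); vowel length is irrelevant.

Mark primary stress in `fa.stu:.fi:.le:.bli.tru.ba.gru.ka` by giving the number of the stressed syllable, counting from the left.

Weights: 7 ba L, 8 gru L, 9 ka L.
The penult (syllable 8, gru) is light, so stress falls on the antepenult (syllable 7, ba).
Primary stress: syllable 7 → fa.stu:.fi:.le:.bli.tru.ˈba.gru.ka.

7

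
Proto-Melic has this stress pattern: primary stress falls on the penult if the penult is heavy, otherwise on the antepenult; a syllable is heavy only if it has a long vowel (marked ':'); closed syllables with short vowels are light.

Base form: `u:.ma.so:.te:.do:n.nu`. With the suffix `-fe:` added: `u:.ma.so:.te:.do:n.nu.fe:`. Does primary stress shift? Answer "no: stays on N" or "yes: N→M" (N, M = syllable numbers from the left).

Base `u:.ma.so:.te:.do:n.nu` (6 syllables):
  Weights: 4 te: H, 5 do:n H, 6 nu L.
  The penult (syllable 5, do:n) is heavy, so it takes stress.
  → primary stress on syllable 5.
Suffixed `u:.ma.so:.te:.do:n.nu.fe:` (7 syllables):
  Weights: 5 do:n H, 6 nu L, 7 fe: H.
  The penult (syllable 6, nu) is light, so stress falls on the antepenult (syllable 5, do:n).
  → primary stress on syllable 5.

no: stays on 5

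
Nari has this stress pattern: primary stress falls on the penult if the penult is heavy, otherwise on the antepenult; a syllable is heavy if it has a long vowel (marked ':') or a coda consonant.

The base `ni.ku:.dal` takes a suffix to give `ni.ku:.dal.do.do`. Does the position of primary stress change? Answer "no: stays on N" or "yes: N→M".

Base `ni.ku:.dal` (3 syllables):
  Weights: 1 ni L, 2 ku: H, 3 dal H.
  The penult (syllable 2, ku:) is heavy, so it takes stress.
  → primary stress on syllable 2.
Suffixed `ni.ku:.dal.do.do` (5 syllables):
  Weights: 3 dal H, 4 do L, 5 do L.
  The penult (syllable 4, do) is light, so stress falls on the antepenult (syllable 3, dal).
  → primary stress on syllable 3.

yes: 2→3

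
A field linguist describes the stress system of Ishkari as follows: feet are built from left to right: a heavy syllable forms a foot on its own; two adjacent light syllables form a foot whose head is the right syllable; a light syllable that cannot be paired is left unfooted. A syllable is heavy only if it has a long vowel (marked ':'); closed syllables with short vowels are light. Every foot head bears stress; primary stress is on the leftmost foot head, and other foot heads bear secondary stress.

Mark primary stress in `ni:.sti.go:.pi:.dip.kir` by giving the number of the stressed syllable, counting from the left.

Weights: 1 ni: H, 2 sti L, 3 go: H, 4 pi: H, 5 dip L, 6 kir L.
Parse left to right (heavy = foot alone; LL = one foot; stranded L unfooted): (ˈni:) sti (ˈgo:) (ˈpi:) (dip.ˈkir).
Foot heads: 1, 3, 4, 6.
Primary stress on the leftmost head = syllable 1.
Primary stress: syllable 1 → ˈni:.sti.go:.pi:.dip.kir.

1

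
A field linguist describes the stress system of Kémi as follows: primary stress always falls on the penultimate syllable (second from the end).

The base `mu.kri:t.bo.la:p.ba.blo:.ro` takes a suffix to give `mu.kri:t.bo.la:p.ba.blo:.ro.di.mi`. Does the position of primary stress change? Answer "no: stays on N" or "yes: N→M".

Base `mu.kri:t.bo.la:p.ba.blo:.ro` (7 syllables):
  The word has 7 syllables; the penultimate syllable (second from the end) is syllable 6 (blo:).
  → primary stress on syllable 6.
Suffixed `mu.kri:t.bo.la:p.ba.blo:.ro.di.mi` (9 syllables):
  The word has 9 syllables; the penultimate syllable (second from the end) is syllable 8 (di).
  → primary stress on syllable 8.

yes: 6→8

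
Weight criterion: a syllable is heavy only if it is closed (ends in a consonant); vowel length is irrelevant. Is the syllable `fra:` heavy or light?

light

`fra:`: long vowel, open (no coda). Open (no coda) → light.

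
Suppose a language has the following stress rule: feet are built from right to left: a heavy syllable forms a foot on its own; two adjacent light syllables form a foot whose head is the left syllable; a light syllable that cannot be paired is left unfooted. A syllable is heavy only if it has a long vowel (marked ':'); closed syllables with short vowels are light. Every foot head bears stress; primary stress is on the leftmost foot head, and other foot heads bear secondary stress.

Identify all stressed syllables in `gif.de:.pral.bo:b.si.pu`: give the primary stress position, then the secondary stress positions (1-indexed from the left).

primary 2, secondary 4, 5

Weights: 1 gif L, 2 de: H, 3 pral L, 4 bo:b H, 5 si L, 6 pu L.
Parse right to left (heavy = foot alone; LL = one foot; stranded L unfooted): gif (ˈde:) pral (ˈbo:b) (ˈsi.pu).
Foot heads: 2, 4, 5.
Primary stress on the leftmost head = syllable 2.
Secondary stress on 4, 5: gif.ˈde:.pral.ˌbo:b.ˌsi.pu.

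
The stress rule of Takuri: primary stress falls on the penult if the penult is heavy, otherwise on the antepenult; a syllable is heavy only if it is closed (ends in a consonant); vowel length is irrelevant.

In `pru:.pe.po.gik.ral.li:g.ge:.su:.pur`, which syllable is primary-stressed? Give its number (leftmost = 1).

Weights: 7 ge: L, 8 su: L, 9 pur H.
The penult (syllable 8, su:) is light, so stress falls on the antepenult (syllable 7, ge:).
Primary stress: syllable 7 → pru:.pe.po.gik.ral.li:g.ˈge:.su:.pur.

7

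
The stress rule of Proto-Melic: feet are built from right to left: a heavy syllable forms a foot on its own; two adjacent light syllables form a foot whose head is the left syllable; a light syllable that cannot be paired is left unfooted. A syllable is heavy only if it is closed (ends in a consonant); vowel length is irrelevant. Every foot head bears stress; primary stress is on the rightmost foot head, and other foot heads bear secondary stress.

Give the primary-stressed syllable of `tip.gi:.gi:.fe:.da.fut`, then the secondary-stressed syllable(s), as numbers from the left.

Weights: 1 tip H, 2 gi: L, 3 gi: L, 4 fe: L, 5 da L, 6 fut H.
Parse right to left (heavy = foot alone; LL = one foot; stranded L unfooted): (ˈtip) (ˈgi:.gi:) (ˈfe:.da) (ˈfut).
Foot heads: 1, 2, 4, 6.
Primary stress on the rightmost head = syllable 6.
Secondary stress on 1, 2, 4: ˌtip.ˌgi:.gi:.ˌfe:.da.ˈfut.

primary 6, secondary 1, 2, 4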